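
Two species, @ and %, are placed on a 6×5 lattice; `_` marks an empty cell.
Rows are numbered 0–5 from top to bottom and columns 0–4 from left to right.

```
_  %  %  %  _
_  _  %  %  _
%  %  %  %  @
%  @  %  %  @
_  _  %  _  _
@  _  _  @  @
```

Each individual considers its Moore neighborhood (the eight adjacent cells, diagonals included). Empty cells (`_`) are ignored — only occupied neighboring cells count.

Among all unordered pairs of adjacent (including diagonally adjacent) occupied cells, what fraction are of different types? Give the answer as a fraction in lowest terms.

3/10

Scan each occupied cell's neighbors to the right and below (and the two forward diagonals) so each pair is counted once.
From row 0: 0 unlike of 7 pairs (running 0/7).
From row 1: 1 unlike of 7 pairs (running 1/14).
From row 2: 6 unlike of 17 pairs (running 7/31).
From row 3: 4 unlike of 7 pairs (running 11/38).
From row 4: 1 unlike of 1 pairs (running 12/39).
From row 5: 0 unlike of 1 pairs (running 12/40).
Total adjacent occupied pairs: 40; unlike-type pairs: 12.
12/40 reduces to 3/10.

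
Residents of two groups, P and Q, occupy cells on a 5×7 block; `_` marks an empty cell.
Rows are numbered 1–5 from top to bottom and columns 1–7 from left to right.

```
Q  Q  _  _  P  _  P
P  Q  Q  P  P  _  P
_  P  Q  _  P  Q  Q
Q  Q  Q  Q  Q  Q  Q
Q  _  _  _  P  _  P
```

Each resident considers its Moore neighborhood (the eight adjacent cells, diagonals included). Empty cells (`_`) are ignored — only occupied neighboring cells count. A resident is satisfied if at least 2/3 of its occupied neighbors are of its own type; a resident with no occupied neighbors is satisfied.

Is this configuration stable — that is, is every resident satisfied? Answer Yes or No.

(1,1)Q 2/3 ok
(1,2)Q 3/4 ok
(1,5)P 2/2 ok
(1,7)P 1/1 ok
(2,1)P 1/4 unhappy
(2,2)Q 4/6 ok
(2,3)Q 3/5 unhappy
(2,4)P 3/5 unhappy
(2,5)P 3/4 ok
(2,7)P 1/3 unhappy
(3,2)P 1/7 unhappy
(3,3)Q 5/7 ok
(3,5)P 2/6 unhappy
(3,6)Q 4/7 unhappy
(3,7)Q 3/4 ok
(4,1)Q 2/3 ok
(4,2)Q 4/5 ok
(4,3)Q 3/4 ok
(4,4)Q 3/5 unhappy
(4,5)Q 3/5 unhappy
(4,6)Q 4/7 unhappy
(4,7)Q 3/4 ok
(5,1)Q 2/2 ok
(5,5)P 0/3 unhappy
(5,7)P 0/2 unhappy
For instance (2,1) has only 1/4 same-type neighbors, below 2/3.

No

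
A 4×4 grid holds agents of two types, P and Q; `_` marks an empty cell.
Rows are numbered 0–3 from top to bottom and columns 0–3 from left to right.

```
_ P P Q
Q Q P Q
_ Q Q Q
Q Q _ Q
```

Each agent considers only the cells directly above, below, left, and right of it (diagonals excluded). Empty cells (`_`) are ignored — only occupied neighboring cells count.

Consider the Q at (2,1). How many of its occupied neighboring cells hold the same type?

Occupied neighbors of (2,1): (1,1)=Q, (3,1)=Q, (2,2)=Q.
Same type (Q): 3 of 3.

3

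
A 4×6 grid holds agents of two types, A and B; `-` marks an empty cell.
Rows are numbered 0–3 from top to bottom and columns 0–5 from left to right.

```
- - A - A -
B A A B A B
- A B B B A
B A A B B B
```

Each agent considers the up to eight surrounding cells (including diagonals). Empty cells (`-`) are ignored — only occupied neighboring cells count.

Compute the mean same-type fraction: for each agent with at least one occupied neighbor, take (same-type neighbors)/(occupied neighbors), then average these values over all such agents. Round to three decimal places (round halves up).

Row 0: (0,2)A 2/3 · (0,4)A 1/3
Row 1: (1,0)B 0/2 · (1,1)A 3/5 · (1,2)A 3/6 · (1,3)B 3/7 · (1,4)A 2/6 · (1,5)B 1/4
Row 2: (2,1)A 4/7 · (2,2)B 3/8 · (2,3)B 5/8 · (2,4)B 6/8 · (2,5)A 1/5
Row 3: (3,0)B 0/2 · (3,1)A 2/4 · (3,2)A 2/5 · (3,3)B 4/5 · (3,4)B 4/5 · (3,5)B 2/3
Sum over 19 agents: 2/3 + 1/3 + 0/2 + 3/5 + 3/6 + 3/7 + 2/6 + 1/4 + 4/7 + 3/8 + 5/8 + 6/8 + 1/5 + 0/2 + 2/4 + 2/5 + 4/5 + 4/5 + 2/3 = 44/5; mean = 44/5 ÷ 19 = 44/95 = 0.463157… → 0.463.

0.463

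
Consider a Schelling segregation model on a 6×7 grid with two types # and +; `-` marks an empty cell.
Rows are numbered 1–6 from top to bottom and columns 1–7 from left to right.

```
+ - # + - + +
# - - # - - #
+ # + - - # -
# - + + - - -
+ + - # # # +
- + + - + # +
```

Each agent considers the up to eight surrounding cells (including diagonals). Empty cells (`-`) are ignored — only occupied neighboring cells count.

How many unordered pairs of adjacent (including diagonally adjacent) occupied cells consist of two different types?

Scan each occupied cell's neighbors to the right and below (and the two forward diagonals) so each pair is counted once.
From row 1: 5 unlike of 7 pairs (running 5/7).
From row 2: 2 unlike of 4 pairs (running 7/11).
From row 3: 4 unlike of 7 pairs (running 11/18).
From row 4: 5 unlike of 7 pairs (running 16/25).
From row 5: 7 unlike of 16 pairs (running 23/41).
From row 6: 2 unlike of 3 pairs (running 25/44).
Total adjacent occupied pairs: 44; unlike-type pairs: 25.

25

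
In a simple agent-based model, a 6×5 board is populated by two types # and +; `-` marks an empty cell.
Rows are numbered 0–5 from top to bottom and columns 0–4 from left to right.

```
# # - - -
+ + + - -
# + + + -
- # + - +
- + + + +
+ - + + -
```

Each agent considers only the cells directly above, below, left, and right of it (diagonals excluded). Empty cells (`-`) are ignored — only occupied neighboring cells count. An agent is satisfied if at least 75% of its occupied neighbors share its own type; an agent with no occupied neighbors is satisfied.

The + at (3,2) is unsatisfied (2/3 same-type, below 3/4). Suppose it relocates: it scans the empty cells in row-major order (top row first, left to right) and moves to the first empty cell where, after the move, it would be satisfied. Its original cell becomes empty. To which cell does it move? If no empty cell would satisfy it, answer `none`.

Vacating (3,2). Empty cells in order:
  (0,2): 1/2 same-type → still unsatisfied.
  (0,3): 0/0 same-type → satisfied — stop here.

(0,3)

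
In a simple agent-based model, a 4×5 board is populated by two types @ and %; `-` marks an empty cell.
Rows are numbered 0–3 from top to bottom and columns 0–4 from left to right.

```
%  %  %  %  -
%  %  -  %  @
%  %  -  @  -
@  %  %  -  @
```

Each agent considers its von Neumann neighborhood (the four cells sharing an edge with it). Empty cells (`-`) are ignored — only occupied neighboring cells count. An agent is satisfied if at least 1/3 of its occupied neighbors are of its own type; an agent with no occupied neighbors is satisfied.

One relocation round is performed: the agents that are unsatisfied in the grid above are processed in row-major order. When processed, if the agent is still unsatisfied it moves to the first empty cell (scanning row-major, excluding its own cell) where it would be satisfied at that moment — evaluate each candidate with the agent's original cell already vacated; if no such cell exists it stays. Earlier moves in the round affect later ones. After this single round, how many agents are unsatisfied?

Initially unsatisfied (in order): (1,4), (2,3), (3,0).
  (1,4) → (2,2).
  (2,3): now satisfied by earlier moves; stays.
  (3,0) → (2,4).
Resulting grid:
% % % % -
% % - % -
% % @ @ @
- % % - @
All satisfied now.

0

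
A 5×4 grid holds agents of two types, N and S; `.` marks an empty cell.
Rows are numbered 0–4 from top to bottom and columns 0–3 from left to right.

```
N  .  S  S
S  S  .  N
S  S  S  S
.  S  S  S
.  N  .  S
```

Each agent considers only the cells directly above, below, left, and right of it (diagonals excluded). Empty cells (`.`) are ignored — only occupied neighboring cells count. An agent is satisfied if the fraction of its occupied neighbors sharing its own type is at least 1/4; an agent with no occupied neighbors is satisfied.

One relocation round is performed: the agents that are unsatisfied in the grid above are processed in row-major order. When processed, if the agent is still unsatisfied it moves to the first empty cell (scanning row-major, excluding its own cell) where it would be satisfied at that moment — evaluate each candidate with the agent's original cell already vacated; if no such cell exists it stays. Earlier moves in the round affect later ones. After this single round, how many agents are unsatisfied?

Initially unsatisfied (in order): (0,0), (1,3), (4,1).
  (0,0) → (1,2).
  (1,3): now satisfied by earlier moves; stays.
  (4,1) → (4,0).
Resulting grid:
. . S S
S S N N
S S S S
. S S S
N . . S
All satisfied now.

0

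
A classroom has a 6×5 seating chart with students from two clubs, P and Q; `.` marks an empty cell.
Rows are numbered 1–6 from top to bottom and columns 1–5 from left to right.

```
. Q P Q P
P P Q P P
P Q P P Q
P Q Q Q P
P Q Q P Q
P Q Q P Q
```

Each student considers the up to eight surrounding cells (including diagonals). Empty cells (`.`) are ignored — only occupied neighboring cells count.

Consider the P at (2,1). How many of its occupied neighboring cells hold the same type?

Occupied neighbors of (2,1): (1,2)=Q, (2,2)=P, (3,1)=P, (3,2)=Q.
Same type (P): 2 of 4.

2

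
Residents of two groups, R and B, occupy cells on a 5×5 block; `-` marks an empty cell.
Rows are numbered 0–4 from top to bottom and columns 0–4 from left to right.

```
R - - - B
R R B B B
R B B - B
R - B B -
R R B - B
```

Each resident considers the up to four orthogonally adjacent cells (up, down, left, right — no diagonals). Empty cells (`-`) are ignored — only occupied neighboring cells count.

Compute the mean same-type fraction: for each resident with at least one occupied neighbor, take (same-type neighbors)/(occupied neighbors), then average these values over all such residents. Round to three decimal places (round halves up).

Row 0: (0,0)R 1/1 · (0,4)B 1/1
Row 1: (1,0)R 3/3 · (1,1)R 1/3 · (1,2)B 2/3 · (1,3)B 2/2 · (1,4)B 3/3
Row 2: (2,0)R 2/3 · (2,1)B 1/3 · (2,2)B 3/3 · (2,4)B 1/1
Row 3: (3,0)R 2/2 · (3,2)B 3/3 · (3,3)B 1/1
Row 4: (4,0)R 2/2 · (4,1)R 1/2 · (4,2)B 1/2 · (4,4)B — no occupied neighbors
Sum over 17 residents: 1/1 + 1/1 + 3/3 + 1/3 + 2/3 + 2/2 + 3/3 + 2/3 + 1/3 + 3/3 + 1/1 + 2/2 + 3/3 + 1/1 + 2/2 + 1/2 + 1/2 = 14; mean = 14 ÷ 17 = 14/17 = 0.823529… → 0.824.

0.824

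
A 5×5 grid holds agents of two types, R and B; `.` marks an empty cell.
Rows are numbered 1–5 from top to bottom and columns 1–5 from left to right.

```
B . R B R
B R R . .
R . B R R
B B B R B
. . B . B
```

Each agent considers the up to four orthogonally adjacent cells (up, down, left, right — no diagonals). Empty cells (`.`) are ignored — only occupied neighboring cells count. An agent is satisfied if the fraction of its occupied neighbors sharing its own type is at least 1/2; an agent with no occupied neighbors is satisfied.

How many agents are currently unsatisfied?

7

Row 1: (1,1)B 1/1 ✓ · (1,3)R 1/2 ✓ · (1,4)B 0/2 ✗ · (1,5)R 0/1 ✗
Row 2: (2,1)B 1/3 ✗ · (2,2)R 1/2 ✓ · (2,3)R 2/3 ✓
Row 3: (3,1)R 0/2 ✗ · (3,3)B 1/3 ✗ · (3,4)R 2/3 ✓ · (3,5)R 1/2 ✓
Row 4: (4,1)B 1/2 ✓ · (4,2)B 2/2 ✓ · (4,3)B 3/4 ✓ · (4,4)R 1/3 ✗ · (4,5)B 1/3 ✗
Row 5: (5,3)B 1/1 ✓ · (5,5)B 1/1 ✓
Unsatisfied: (1,4), (1,5), (2,1), (3,1), (3,3), (4,4), (4,5) — 7 in total.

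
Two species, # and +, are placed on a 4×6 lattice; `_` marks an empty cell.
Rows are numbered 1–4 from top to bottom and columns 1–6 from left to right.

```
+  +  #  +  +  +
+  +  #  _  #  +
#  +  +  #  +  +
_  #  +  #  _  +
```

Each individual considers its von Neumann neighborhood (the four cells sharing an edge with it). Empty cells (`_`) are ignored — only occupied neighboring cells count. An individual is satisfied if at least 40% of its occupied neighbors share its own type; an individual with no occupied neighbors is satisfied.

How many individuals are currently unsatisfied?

8

(1,1)+ 2/2 ✓
(1,2)+ 2/3 ✓
(1,3)# 1/3 ✗
(1,4)+ 1/2 ✓
(1,5)+ 2/3 ✓
(1,6)+ 2/2 ✓
(2,1)+ 2/3 ✓
(2,2)+ 3/4 ✓
(2,3)# 1/3 ✗
(2,5)# 0/3 ✗
(2,6)+ 2/3 ✓
(3,1)# 0/2 ✗
(3,2)+ 2/4 ✓
(3,3)+ 2/4 ✓
(3,4)# 1/3 ✗
(3,5)+ 1/3 ✗
(3,6)+ 3/3 ✓
(4,2)# 0/2 ✗
(4,3)+ 1/3 ✗
(4,4)# 1/2 ✓
(4,6)+ 1/1 ✓
Unsatisfied: (1,3), (2,3), (2,5), (3,1), (3,4), (3,5), (4,2), (4,3) — 8 in total.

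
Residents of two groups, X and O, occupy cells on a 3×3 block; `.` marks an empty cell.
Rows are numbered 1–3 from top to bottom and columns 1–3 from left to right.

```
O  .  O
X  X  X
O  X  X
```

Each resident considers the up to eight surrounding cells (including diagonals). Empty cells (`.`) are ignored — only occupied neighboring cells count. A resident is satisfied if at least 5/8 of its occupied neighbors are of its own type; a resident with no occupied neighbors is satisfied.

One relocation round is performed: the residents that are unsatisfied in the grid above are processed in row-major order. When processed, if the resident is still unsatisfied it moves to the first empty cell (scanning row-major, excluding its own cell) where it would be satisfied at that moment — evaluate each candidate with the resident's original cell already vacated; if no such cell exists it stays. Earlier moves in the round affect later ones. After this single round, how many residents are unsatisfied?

Initially unsatisfied (in order): (1,1), (1,3), (2,1), (2,2), (3,1).
  (1,1): no empty cell satisfies it; stays.
  (1,3): no empty cell satisfies it; stays.
  (2,1): no empty cell satisfies it; stays.
  (2,2): no empty cell satisfies it; stays.
  (3,1): no empty cell satisfies it; stays.
Resulting grid:
O . O
X X X
O X X
Unsatisfied now: (1,1), (1,3), (2,1), (2,2), (3,1).

5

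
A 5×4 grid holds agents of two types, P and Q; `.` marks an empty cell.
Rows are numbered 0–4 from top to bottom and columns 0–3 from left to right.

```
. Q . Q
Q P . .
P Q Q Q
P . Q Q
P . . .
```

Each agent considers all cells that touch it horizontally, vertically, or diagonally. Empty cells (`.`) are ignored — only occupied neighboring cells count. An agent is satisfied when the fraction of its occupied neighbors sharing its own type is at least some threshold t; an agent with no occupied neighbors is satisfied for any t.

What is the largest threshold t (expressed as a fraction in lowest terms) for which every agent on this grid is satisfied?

1/5

(0,1)Q 1/2
(0,3)Q — no occupied neighbors
(1,0)Q 2/4
(1,1)P 1/5
(2,0)P 2/4
(2,1)Q 3/6
(2,2)Q 4/5
(2,3)Q 3/3
(3,0)P 2/3
(3,2)Q 4/4
(3,3)Q 3/3
(4,0)P 1/1
The smallest same-type fraction is 1/5 at (1,1), which reduces to 1/5. Any threshold above that leaves this agent unsatisfied.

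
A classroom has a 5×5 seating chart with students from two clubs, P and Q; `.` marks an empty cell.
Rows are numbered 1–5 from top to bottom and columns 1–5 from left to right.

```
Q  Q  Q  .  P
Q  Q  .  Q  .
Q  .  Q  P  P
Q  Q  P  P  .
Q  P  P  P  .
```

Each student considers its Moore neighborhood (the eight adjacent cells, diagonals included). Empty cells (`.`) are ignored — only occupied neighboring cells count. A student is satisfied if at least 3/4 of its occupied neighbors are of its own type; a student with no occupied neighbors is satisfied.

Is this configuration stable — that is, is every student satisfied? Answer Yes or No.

(1,1)Q 3/3 satisfied
(1,2)Q 4/4 satisfied
(1,3)Q 3/3 satisfied
(1,5)P 0/1 not
(2,1)Q 4/4 satisfied
(2,2)Q 6/6 satisfied
(2,4)Q 2/5 not
(3,1)Q 4/4 satisfied
(3,3)Q 3/6 not
(3,4)P 3/5 not
(3,5)P 2/3 not
(4,1)Q 3/4 satisfied
(4,2)Q 4/7 not
(4,3)P 5/7 not
(4,4)P 5/6 satisfied
(5,1)Q 2/3 not
(5,2)P 2/5 not
(5,3)P 4/5 satisfied
(5,4)P 3/3 satisfied
For instance (1,5) has only 0/1 same-type neighbors, below 3/4.

No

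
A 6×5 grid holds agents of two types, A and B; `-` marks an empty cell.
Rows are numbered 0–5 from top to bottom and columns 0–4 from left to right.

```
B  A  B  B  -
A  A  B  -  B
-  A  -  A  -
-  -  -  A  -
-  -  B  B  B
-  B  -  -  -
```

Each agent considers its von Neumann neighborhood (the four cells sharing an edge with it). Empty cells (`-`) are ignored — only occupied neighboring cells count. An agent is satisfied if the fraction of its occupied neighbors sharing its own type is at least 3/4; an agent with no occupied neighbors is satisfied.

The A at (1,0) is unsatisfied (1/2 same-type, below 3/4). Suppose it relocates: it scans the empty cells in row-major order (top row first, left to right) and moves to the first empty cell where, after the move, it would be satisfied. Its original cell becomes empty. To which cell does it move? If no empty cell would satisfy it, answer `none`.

(2,0)

Vacating (1,0). Empty cells in order:
  (0,4): 0/2 same-type → still unsatisfied.
  (1,3): 1/4 same-type → still unsatisfied.
  (2,0): 1/1 same-type → satisfied — stop here.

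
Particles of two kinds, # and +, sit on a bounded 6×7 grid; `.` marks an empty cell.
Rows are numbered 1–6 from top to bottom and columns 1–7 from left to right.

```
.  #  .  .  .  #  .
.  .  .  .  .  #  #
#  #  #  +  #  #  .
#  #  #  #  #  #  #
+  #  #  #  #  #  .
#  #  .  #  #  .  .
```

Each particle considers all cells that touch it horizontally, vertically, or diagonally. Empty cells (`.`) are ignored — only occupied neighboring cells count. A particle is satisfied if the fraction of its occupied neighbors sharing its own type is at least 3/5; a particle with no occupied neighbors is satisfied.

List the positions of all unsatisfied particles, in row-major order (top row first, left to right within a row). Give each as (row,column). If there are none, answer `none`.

(3,4), (5,1)

Row 1: (1,2)# 0/0 ✓ · (1,6)# 2/2 ✓
Row 2: (2,6)# 4/4 ✓ · (2,7)# 3/3 ✓
Row 3: (3,1)# 3/3 ✓ · (3,2)# 5/5 ✓ · (3,3)# 4/5 ✓ · (3,4)+ 0/5 ✗ · (3,5)# 5/6 ✓ · (3,6)# 6/6 ✓
Row 4: (4,1)# 4/5 ✓ · (4,2)# 7/8 ✓ · (4,3)# 7/8 ✓ · (4,4)# 7/8 ✓ · (4,5)# 7/8 ✓ · (4,6)# 6/6 ✓ · (4,7)# 3/3 ✓
Row 5: (5,1)+ 0/5 ✗ · (5,2)# 6/7 ✓ · (5,3)# 7/7 ✓ · (5,4)# 7/7 ✓ · (5,5)# 7/7 ✓ · (5,6)# 5/5 ✓
Row 6: (6,1)# 2/3 ✓ · (6,2)# 3/4 ✓ · (6,4)# 4/4 ✓ · (6,5)# 4/4 ✓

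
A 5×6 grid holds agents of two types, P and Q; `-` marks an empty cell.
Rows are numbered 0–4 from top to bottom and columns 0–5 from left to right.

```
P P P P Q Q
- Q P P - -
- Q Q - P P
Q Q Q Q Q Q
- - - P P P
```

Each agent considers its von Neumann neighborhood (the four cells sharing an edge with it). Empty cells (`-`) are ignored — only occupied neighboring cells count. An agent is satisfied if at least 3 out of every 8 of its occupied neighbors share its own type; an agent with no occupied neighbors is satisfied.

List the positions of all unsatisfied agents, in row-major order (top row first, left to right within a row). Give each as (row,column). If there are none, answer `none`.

(0,0)P 1/1 satisfied
(0,1)P 2/3 satisfied
(0,2)P 3/3 satisfied
(0,3)P 2/3 satisfied
(0,4)Q 1/2 satisfied
(0,5)Q 1/1 satisfied
(1,1)Q 1/3 not
(1,2)P 2/4 satisfied
(1,3)P 2/2 satisfied
(2,1)Q 3/3 satisfied
(2,2)Q 2/3 satisfied
(2,4)P 1/2 satisfied
(2,5)P 1/2 satisfied
(3,0)Q 1/1 satisfied
(3,1)Q 3/3 satisfied
(3,2)Q 3/3 satisfied
(3,3)Q 2/3 satisfied
(3,4)Q 2/4 satisfied
(3,5)Q 1/3 not
(4,3)P 1/2 satisfied
(4,4)P 2/3 satisfied
(4,5)P 1/2 satisfied

(1,1), (3,5)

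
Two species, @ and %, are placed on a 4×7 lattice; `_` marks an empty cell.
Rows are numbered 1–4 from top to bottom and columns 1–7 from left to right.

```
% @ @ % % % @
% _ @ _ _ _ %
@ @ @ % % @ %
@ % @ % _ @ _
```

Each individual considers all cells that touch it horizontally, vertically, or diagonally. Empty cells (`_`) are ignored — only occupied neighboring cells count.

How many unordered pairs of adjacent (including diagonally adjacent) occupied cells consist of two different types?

Scan each occupied cell's neighbors to the right and below (and the two forward diagonals) so each pair is counted once.
Row 1: %(1,1)–@(1,2)≠ %(1,1)–%(2,1)= @(1,2)–@(1,3)= @(1,2)–@(2,3)= @(1,2)–%(2,1)≠ @(1,3)–%(1,4)≠ @(1,3)–@(2,3)= %(1,4)–%(1,5)= %(1,4)–@(2,3)≠ %(1,5)–%(1,6)= %(1,6)–@(1,7)≠ %(1,6)–%(2,7)= @(1,7)–%(2,7)≠  → 6/13 unlike.
Row 2: %(2,1)–@(3,1)≠ %(2,1)–@(3,2)≠ @(2,3)–@(3,3)= @(2,3)–%(3,4)≠ @(2,3)–@(3,2)= %(2,7)–%(3,7)= %(2,7)–@(3,6)≠  → 4/7 unlike.
Row 3: @(3,1)–@(3,2)= @(3,1)–@(4,1)= @(3,1)–%(4,2)≠ @(3,2)–@(3,3)= @(3,2)–%(4,2)≠ @(3,2)–@(4,3)= @(3,2)–@(4,1)= @(3,3)–%(3,4)≠ @(3,3)–@(4,3)= @(3,3)–%(4,4)≠ @(3,3)–%(4,2)≠ %(3,4)–%(3,5)= %(3,4)–%(4,4)= %(3,4)–@(4,3)≠ %(3,5)–@(3,6)≠ %(3,5)–@(4,6)≠ %(3,5)–%(4,4)= @(3,6)–%(3,7)≠ @(3,6)–@(4,6)= %(3,7)–@(4,6)≠  → 10/20 unlike.
Row 4: @(4,1)–%(4,2)≠ %(4,2)–@(4,3)≠ @(4,3)–%(4,4)≠  → 3/3 unlike.
Total adjacent occupied pairs: 43; unlike-type pairs: 23.

23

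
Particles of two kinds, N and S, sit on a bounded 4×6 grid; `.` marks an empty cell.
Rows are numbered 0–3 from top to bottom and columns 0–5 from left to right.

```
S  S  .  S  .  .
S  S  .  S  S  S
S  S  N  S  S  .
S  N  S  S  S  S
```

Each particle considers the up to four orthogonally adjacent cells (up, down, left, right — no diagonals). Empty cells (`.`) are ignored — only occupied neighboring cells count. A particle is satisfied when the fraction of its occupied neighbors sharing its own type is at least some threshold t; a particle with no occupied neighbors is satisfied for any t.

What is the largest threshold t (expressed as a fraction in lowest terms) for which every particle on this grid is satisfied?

0/1

(0,0)S 2/2
(0,1)S 2/2
(0,3)S 1/1
(1,0)S 3/3
(1,1)S 3/3
(1,3)S 3/3
(1,4)S 3/3
(1,5)S 1/1
(2,0)S 3/3
(2,1)S 2/4
(2,2)N 0/3
(2,3)S 3/4
(2,4)S 3/3
(3,0)S 1/2
(3,1)N 0/3
(3,2)S 1/3
(3,3)S 3/3
(3,4)S 3/3
(3,5)S 1/1
The smallest same-type fraction is 0/3 at (2,2), which reduces to 0/1. Any threshold above that leaves this particle unsatisfied.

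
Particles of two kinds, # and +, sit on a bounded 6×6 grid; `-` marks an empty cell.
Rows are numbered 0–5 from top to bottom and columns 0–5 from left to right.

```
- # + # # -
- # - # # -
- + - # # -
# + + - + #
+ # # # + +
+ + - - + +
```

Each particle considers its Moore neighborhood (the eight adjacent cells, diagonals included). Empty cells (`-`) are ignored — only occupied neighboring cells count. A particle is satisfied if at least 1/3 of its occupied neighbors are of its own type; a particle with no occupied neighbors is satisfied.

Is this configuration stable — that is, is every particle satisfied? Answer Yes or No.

No

(0,1)# 1/2 satisfied
(0,2)+ 0/4 not
(0,3)# 3/4 satisfied
(0,4)# 3/3 satisfied
(1,1)# 1/3 satisfied
(1,3)# 5/6 satisfied
(1,4)# 5/5 satisfied
(2,1)+ 2/4 satisfied
(2,3)# 3/5 satisfied
(2,4)# 4/5 satisfied
(3,0)# 1/4 not
(3,1)+ 3/6 satisfied
(3,2)+ 2/6 satisfied
(3,4)+ 2/6 satisfied
(3,5)# 1/4 not
(4,0)+ 3/5 satisfied
(4,1)# 2/7 not
(4,2)# 2/5 satisfied
(4,3)# 1/5 not
(4,4)+ 4/6 satisfied
(4,5)+ 4/5 satisfied
(5,0)+ 2/3 satisfied
(5,1)+ 2/4 satisfied
(5,4)+ 3/4 satisfied
(5,5)+ 3/3 satisfied
For instance (0,2) has only 0/4 same-type neighbors, below 1/3.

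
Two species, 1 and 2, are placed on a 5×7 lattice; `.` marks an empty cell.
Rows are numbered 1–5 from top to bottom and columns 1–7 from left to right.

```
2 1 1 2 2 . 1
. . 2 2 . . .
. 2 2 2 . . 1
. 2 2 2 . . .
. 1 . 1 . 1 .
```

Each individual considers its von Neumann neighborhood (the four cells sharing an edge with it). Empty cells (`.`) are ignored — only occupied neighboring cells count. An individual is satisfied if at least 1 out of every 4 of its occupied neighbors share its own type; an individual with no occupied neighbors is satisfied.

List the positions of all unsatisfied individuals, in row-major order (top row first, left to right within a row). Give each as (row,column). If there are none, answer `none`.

(1,1), (5,2), (5,4)

(1,1)2 0/1 not
(1,2)1 1/2 satisfied
(1,3)1 1/3 satisfied
(1,4)2 2/3 satisfied
(1,5)2 1/1 satisfied
(1,7)1 0/0 satisfied
(2,3)2 2/3 satisfied
(2,4)2 3/3 satisfied
(3,2)2 2/2 satisfied
(3,3)2 4/4 satisfied
(3,4)2 3/3 satisfied
(3,7)1 0/0 satisfied
(4,2)2 2/3 satisfied
(4,3)2 3/3 satisfied
(4,4)2 2/3 satisfied
(5,2)1 0/1 not
(5,4)1 0/1 not
(5,6)1 0/0 satisfied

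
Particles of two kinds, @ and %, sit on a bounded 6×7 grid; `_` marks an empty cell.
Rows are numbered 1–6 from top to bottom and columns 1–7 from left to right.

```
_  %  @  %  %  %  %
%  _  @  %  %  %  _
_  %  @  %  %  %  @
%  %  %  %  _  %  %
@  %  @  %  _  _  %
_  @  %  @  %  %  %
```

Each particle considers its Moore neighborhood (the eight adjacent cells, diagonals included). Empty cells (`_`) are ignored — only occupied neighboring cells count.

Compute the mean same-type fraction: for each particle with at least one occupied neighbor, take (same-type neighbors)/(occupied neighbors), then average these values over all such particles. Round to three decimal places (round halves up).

(1,2)% 1/3
(1,3)@ 1/4
(1,4)% 3/5
(1,5)% 5/5
(1,6)% 4/4
(1,7)% 2/2
(2,1)% 2/2
(2,3)@ 2/7
(2,4)% 5/8
(2,5)% 8/8
(2,6)% 6/7
(3,2)% 4/6
(3,3)@ 1/7
(3,4)% 5/7
(3,5)% 7/7
(3,6)% 5/6
(3,7)@ 0/4
(4,1)% 3/4
(4,2)% 4/7
(4,3)% 6/8
(4,4)% 4/6
(4,6)% 4/5
(4,7)% 3/4
(5,1)@ 1/4
(5,2)% 4/7
(5,3)@ 2/8
(5,4)% 4/6
(5,7)% 4/4
(6,2)@ 2/4
(6,3)% 2/5
(6,4)@ 1/4
(6,5)% 2/3
(6,6)% 3/3
(6,7)% 2/2
Sum over 34 particles: 1/3 + 1/4 + 3/5 + 5/5 + 4/4 + 2/2 + 2/2 + 2/7 + 5/8 + 8/8 + 6/7 + 4/6 + 1/7 + 5/7 + 7/7 + 5/6 + 0/4 + 3/4 + 4/7 + 6/8 + 4/6 + 4/5 + 3/4 + 1/4 + 4/7 + 2/8 + 4/6 + 4/4 + 2/4 + 2/5 + 1/4 + 2/3 + 3/3 + 2/2 = 18607/840; mean = 18607/840 ÷ 34 = 18607/28560 = 0.651505… → 0.652.

0.652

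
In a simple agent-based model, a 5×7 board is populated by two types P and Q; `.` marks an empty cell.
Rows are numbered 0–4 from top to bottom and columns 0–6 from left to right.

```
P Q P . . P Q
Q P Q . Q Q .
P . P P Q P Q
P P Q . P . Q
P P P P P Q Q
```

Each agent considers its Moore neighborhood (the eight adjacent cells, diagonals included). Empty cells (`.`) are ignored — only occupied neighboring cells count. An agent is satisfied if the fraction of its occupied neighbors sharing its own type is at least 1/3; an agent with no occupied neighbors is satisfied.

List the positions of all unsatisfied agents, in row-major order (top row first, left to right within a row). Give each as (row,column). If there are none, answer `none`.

(0,5), (1,0), (1,2), (2,5), (3,2)

Row 0: (0,0)P 1/3 ok · (0,1)Q 2/5 ok · (0,2)P 1/3 ok · (0,5)P 0/3 unhappy · (0,6)Q 1/2 ok
Row 1: (1,0)Q 1/4 unhappy · (1,1)P 4/7 ok · (1,2)Q 1/5 unhappy · (1,4)Q 2/5 ok · (1,5)Q 4/6 ok
Row 2: (2,0)P 3/4 ok · (2,2)P 3/5 ok · (2,3)P 2/6 ok · (2,4)Q 2/5 ok · (2,5)P 1/6 unhappy · (2,6)Q 2/3 ok
Row 3: (3,0)P 4/4 ok · (3,1)P 6/7 ok · (3,2)Q 0/6 unhappy · (3,4)P 4/6 ok · (3,6)Q 3/4 ok
Row 4: (4,0)P 3/3 ok · (4,1)P 4/5 ok · (4,2)P 3/4 ok · (4,3)P 3/4 ok · (4,4)P 2/3 ok · (4,5)Q 2/4 ok · (4,6)Q 2/2 ok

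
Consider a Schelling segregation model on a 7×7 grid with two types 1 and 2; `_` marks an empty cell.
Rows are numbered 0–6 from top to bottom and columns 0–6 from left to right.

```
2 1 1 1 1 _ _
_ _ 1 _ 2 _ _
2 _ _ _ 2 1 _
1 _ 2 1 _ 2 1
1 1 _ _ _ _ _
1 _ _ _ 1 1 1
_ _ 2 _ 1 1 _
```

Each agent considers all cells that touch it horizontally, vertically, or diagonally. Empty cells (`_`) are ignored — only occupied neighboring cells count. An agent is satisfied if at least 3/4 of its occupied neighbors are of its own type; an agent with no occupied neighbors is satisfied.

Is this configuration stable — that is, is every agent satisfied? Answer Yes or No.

No

(0,0)2 0/1 not
(0,1)1 2/3 not
(0,2)1 3/3 satisfied
(0,3)1 3/4 satisfied
(0,4)1 1/2 not
(1,2)1 3/3 satisfied
(1,4)2 1/4 not
(2,0)2 0/1 not
(2,4)2 2/4 not
(2,5)1 1/4 not
(3,0)1 2/3 not
(3,2)2 0/2 not
(3,3)1 0/2 not
(3,5)2 1/3 not
(3,6)1 1/2 not
(4,0)1 3/3 satisfied
(4,1)1 3/4 satisfied
(5,0)1 2/2 satisfied
(5,4)1 3/3 satisfied
(5,5)1 4/4 satisfied
(5,6)1 2/2 satisfied
(6,2)2 0/0 satisfied
(6,4)1 3/3 satisfied
(6,5)1 4/4 satisfied
For instance (0,0) has only 0/1 same-type neighbors, below 3/4.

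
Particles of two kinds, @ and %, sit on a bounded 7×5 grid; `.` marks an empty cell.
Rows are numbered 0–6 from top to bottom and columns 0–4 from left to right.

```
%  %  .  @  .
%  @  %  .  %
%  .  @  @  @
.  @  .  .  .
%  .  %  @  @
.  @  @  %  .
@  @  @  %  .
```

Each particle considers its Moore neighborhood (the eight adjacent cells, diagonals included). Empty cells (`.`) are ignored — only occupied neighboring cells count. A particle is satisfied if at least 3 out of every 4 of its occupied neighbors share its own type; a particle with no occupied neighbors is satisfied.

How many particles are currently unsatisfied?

(0,0)% 2/3 not
(0,1)% 3/4 satisfied
(0,3)@ 0/2 not
(1,0)% 3/4 satisfied
(1,1)@ 1/6 not
(1,2)% 1/5 not
(1,4)% 0/3 not
(2,0)% 1/3 not
(2,2)@ 3/4 satisfied
(2,3)@ 2/4 not
(2,4)@ 1/2 not
(3,1)@ 1/4 not
(4,0)% 0/2 not
(4,2)% 1/5 not
(4,3)@ 2/4 not
(4,4)@ 1/2 not
(5,1)@ 4/6 not
(5,2)@ 4/7 not
(5,3)% 2/6 not
(6,0)@ 2/2 satisfied
(6,1)@ 4/4 satisfied
(6,2)@ 3/5 not
(6,3)% 1/3 not
Unsatisfied: (0,0), (0,3), (1,1), (1,2), (1,4), (2,0), (2,3), (2,4), (3,1), (4,0), (4,2), (4,3), (4,4), (5,1), (5,2), (5,3), (6,2), (6,3) — 18 in total.

18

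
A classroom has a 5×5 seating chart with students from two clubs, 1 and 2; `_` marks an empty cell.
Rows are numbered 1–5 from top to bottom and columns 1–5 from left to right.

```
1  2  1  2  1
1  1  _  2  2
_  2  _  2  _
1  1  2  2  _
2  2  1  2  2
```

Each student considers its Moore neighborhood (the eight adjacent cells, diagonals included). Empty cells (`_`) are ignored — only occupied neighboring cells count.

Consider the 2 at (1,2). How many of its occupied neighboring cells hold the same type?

Occupied neighbors of (1,2): (1,1)=1, (1,3)=1, (2,1)=1, (2,2)=1.
Same type (2): 0 of 4.

0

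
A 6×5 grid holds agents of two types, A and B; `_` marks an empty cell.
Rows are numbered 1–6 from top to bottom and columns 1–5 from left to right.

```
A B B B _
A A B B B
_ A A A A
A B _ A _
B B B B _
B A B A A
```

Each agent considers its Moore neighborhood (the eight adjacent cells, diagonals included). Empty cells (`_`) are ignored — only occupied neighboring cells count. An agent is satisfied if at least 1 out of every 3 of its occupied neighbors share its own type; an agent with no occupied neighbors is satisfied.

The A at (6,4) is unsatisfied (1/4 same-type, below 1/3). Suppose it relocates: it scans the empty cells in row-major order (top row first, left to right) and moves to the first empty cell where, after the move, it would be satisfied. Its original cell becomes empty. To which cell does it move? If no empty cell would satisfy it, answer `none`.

Vacating (6,4). Empty cells in order:
  (1,5): 0/3 same-type → still unsatisfied.
  (3,1): 4/5 same-type → satisfied — stop here.

(3,1)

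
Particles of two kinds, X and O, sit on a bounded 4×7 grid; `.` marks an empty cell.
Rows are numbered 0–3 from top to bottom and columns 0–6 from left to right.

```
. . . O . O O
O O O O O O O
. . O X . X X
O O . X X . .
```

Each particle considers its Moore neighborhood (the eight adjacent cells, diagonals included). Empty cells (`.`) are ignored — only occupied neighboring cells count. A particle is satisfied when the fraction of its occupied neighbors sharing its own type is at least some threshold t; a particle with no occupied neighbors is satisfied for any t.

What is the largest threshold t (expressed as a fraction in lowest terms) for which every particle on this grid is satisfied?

1/3

Row 0: (0,3)O 3/3 · (0,5)O 4/4 · (0,6)O 3/3
Row 1: (1,0)O 1/1 · (1,1)O 3/3 · (1,2)O 4/5 · (1,3)O 4/5 · (1,4)O 4/6 · (1,5)O 4/6 · (1,6)O 3/5
Row 2: (2,2)O 4/6 · (2,3)X 2/6 · (2,5)X 2/5 · (2,6)X 1/3
Row 3: (3,0)O 1/1 · (3,1)O 2/2 · (3,3)X 2/3 · (3,4)X 3/3
The smallest same-type fraction is 2/6 at (2,3), which reduces to 1/3. Any threshold above that leaves this particle unsatisfied.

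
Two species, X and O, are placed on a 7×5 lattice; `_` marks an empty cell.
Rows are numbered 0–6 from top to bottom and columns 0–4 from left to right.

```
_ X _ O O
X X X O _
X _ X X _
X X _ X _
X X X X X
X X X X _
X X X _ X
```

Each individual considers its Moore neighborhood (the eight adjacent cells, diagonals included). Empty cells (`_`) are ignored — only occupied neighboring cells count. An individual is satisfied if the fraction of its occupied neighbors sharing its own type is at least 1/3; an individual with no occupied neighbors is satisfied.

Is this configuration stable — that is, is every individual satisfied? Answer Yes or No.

Yes

(0,1)X 3/3 satisfied
(0,3)O 2/3 satisfied
(0,4)O 2/2 satisfied
(1,0)X 3/3 satisfied
(1,1)X 5/5 satisfied
(1,2)X 4/6 satisfied
(1,3)O 2/5 satisfied
(2,0)X 4/4 satisfied
(2,2)X 5/6 satisfied
(2,3)X 3/4 satisfied
(3,0)X 4/4 satisfied
(3,1)X 6/6 satisfied
(3,3)X 5/5 satisfied
(4,0)X 5/5 satisfied
(4,1)X 7/7 satisfied
(4,2)X 7/7 satisfied
(4,3)X 5/5 satisfied
(4,4)X 3/3 satisfied
(5,0)X 5/5 satisfied
(5,1)X 8/8 satisfied
(5,2)X 7/7 satisfied
(5,3)X 6/6 satisfied
(6,0)X 3/3 satisfied
(6,1)X 5/5 satisfied
(6,2)X 4/4 satisfied
(6,4)X 1/1 satisfied
All meet the threshold, so the configuration is stable.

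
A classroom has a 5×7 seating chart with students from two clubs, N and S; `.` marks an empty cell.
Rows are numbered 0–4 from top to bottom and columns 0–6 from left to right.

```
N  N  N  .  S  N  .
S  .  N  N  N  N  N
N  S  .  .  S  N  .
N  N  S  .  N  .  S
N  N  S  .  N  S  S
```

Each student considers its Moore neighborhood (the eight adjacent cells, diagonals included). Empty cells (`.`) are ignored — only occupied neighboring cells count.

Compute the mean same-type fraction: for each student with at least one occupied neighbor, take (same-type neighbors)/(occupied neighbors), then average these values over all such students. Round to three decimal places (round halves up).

(0,0)N 1/2
(0,1)N 3/4
(0,2)N 3/3
(0,4)S 0/4
(0,5)N 3/4
(1,0)S 1/4
(1,2)N 3/4
(1,3)N 3/5
(1,4)N 4/6
(1,5)N 4/6
(1,6)N 3/3
(2,0)N 2/4
(2,1)S 2/6
(2,4)S 0/5
(2,5)N 4/6
(3,0)N 4/5
(3,1)N 4/7
(3,2)S 2/4
(3,4)N 2/4
(3,6)S 2/3
(4,0)N 3/3
(4,1)N 3/5
(4,2)S 1/3
(4,4)N 1/2
(4,5)S 2/4
(4,6)S 2/2
Sum over 26 students: 1/2 + 3/4 + 3/3 + 0/4 + 3/4 + 1/4 + 3/4 + 3/5 + 4/6 + 4/6 + 3/3 + 2/4 + 2/6 + 0/5 + 4/6 + 4/5 + 4/7 + 2/4 + 2/4 + 2/3 + 3/3 + 3/5 + 1/3 + 1/2 + 2/4 + 2/2 = 647/42; mean = 647/42 ÷ 26 = 647/1092 = 0.592490… → 0.592.

0.592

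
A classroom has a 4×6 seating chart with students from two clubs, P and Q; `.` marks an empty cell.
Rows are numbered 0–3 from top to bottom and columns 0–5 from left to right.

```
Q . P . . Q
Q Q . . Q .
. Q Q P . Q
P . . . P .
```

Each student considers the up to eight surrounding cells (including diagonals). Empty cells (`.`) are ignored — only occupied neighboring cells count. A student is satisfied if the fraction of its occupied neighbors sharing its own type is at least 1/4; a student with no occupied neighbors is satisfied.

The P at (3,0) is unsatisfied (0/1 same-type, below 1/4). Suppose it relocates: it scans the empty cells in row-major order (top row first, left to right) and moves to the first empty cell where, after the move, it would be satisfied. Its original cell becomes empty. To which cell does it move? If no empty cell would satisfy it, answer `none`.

Vacating (3,0). Empty cells in order:
  (0,1): 1/4 same-type → satisfied — stop here.

(0,1)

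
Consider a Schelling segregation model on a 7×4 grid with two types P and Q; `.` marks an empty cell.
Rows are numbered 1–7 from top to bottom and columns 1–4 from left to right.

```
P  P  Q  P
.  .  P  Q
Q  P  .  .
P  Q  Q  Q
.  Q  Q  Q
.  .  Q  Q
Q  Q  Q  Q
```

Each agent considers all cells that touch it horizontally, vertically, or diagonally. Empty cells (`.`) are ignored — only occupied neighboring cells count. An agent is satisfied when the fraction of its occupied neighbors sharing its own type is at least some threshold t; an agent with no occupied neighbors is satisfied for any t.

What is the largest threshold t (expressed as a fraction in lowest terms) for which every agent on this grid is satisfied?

1/4

Row 1: (1,1)P 1/1 · (1,2)P 2/3 · (1,3)Q 1/4 · (1,4)P 1/3
Row 2: (2,3)P 3/5 · (2,4)Q 1/3
Row 3: (3,1)Q 1/3 · (3,2)P 2/5
Row 4: (4,1)P 1/4 · (4,2)Q 4/6 · (4,3)Q 5/6 · (4,4)Q 3/3
Row 5: (5,2)Q 4/5 · (5,3)Q 7/7 · (5,4)Q 5/5
Row 6: (6,3)Q 7/7 · (6,4)Q 5/5
Row 7: (7,1)Q 1/1 · (7,2)Q 3/3 · (7,3)Q 4/4 · (7,4)Q 3/3
The smallest same-type fraction is 1/4 at (1,3), which reduces to 1/4. Any threshold above that leaves this agent unsatisfied.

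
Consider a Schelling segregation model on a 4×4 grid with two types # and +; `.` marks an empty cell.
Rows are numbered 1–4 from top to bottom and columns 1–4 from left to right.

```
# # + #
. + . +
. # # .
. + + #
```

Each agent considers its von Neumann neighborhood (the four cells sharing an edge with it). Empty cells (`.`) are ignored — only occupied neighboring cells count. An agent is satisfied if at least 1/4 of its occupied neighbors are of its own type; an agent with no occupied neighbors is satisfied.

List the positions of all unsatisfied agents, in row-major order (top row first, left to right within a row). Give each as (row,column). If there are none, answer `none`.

(1,3), (1,4), (2,2), (2,4), (4,4)

Row 1: (1,1)# 1/1 ok · (1,2)# 1/3 ok · (1,3)+ 0/2 unhappy · (1,4)# 0/2 unhappy
Row 2: (2,2)+ 0/2 unhappy · (2,4)+ 0/1 unhappy
Row 3: (3,2)# 1/3 ok · (3,3)# 1/2 ok
Row 4: (4,2)+ 1/2 ok · (4,3)+ 1/3 ok · (4,4)# 0/1 unhappy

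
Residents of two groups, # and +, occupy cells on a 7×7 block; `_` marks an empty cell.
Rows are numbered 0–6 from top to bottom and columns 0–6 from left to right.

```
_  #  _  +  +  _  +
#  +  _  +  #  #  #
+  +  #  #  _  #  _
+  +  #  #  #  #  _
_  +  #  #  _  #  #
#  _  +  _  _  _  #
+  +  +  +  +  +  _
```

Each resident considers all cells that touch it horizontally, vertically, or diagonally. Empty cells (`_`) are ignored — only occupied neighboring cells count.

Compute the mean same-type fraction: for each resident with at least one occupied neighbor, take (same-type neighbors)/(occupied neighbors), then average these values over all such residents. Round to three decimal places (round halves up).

0.663

Row 0: (0,1)# 1/2 · (0,3)+ 2/3 · (0,4)+ 2/4 · (0,6)+ 0/2
Row 1: (1,0)# 1/4 · (1,1)+ 2/5 · (1,3)+ 2/5 · (1,4)# 3/6 · (1,5)# 3/5 · (1,6)# 2/3
Row 2: (2,0)+ 4/5 · (2,1)+ 4/7 · (2,2)# 3/7 · (2,3)# 5/6 · (2,5)# 5/5
Row 3: (3,0)+ 4/4 · (3,1)+ 4/7 · (3,2)# 5/8 · (3,3)# 6/6 · (3,4)# 6/6 · (3,5)# 4/4
Row 4: (4,1)+ 3/6 · (4,2)# 3/6 · (4,3)# 4/5 · (4,5)# 4/4 · (4,6)# 3/3
Row 5: (5,0)# 0/3 · (5,2)+ 4/6 · (5,6)# 2/3
Row 6: (6,0)+ 1/2 · (6,1)+ 3/4 · (6,2)+ 3/3 · (6,3)+ 3/3 · (6,4)+ 2/2 · (6,5)+ 1/2
Sum over 35 residents: 1/2 + 2/3 + 2/4 + 0/2 + 1/4 + 2/5 + 2/5 + 3/6 + 3/5 + 2/3 + 4/5 + 4/7 + 3/7 + 5/6 + 5/5 + 4/4 + 4/7 + 5/8 + 6/6 + 6/6 + 4/4 + 3/6 + 3/6 + 4/5 + 4/4 + 3/3 + 0/3 + 4/6 + 2/3 + 1/2 + 3/4 + 3/3 + 3/3 + 2/2 + 1/2 = 1299/56; mean = 1299/56 ÷ 35 = 1299/1960 = 0.662755… → 0.663.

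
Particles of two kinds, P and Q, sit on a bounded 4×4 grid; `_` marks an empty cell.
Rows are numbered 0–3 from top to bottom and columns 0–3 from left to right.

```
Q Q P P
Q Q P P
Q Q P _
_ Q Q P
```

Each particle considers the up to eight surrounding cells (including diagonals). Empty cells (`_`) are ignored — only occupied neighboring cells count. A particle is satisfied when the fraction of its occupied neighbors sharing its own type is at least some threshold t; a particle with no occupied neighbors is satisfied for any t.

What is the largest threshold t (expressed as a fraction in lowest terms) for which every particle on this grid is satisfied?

(0,0)Q 3/3
(0,1)Q 3/5
(0,2)P 3/5
(0,3)P 3/3
(1,0)Q 5/5
(1,1)Q 5/8
(1,2)P 4/7
(1,3)P 4/4
(2,0)Q 4/4
(2,1)Q 5/7
(2,2)P 3/7
(3,1)Q 3/4
(3,2)Q 2/4
(3,3)P 1/2
The smallest same-type fraction is 3/7 at (2,2), which reduces to 3/7. Any threshold above that leaves this particle unsatisfied.

3/7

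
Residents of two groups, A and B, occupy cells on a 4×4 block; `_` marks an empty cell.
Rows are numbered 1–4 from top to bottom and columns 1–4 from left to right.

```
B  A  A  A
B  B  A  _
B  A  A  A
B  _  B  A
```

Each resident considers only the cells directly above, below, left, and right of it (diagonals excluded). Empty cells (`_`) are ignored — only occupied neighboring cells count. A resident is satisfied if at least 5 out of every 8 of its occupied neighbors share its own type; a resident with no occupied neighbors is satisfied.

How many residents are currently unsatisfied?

6

Row 1: (1,1)B 1/2 ✗ · (1,2)A 1/3 ✗ · (1,3)A 3/3 ✓ · (1,4)A 1/1 ✓
Row 2: (2,1)B 3/3 ✓ · (2,2)B 1/4 ✗ · (2,3)A 2/3 ✓
Row 3: (3,1)B 2/3 ✓ · (3,2)A 1/3 ✗ · (3,3)A 3/4 ✓ · (3,4)A 2/2 ✓
Row 4: (4,1)B 1/1 ✓ · (4,3)B 0/2 ✗ · (4,4)A 1/2 ✗
Unsatisfied: (1,1), (1,2), (2,2), (3,2), (4,3), (4,4) — 6 in total.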